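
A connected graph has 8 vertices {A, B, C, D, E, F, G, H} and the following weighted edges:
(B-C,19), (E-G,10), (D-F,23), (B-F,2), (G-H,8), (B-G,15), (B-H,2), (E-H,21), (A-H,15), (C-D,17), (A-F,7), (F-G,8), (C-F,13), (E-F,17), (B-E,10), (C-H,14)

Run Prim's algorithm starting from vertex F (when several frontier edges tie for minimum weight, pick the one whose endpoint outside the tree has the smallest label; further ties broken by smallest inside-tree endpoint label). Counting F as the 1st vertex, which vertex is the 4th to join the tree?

A

Grow the tree from F using Prim:
Step 1: cheapest edge leaving the tree is B-F (2); add B.
Step 2: cheapest edge leaving the tree is B-H (2); add H.
Step 3: cheapest edge leaving the tree is A-F (7); add A.
Step 4: cheapest edge leaving the tree is F-G (8); add G.
Step 5: cheapest edge leaving the tree is B-E (10); add E.
Step 6: cheapest edge leaving the tree is C-F (13); add C.
Step 7: cheapest edge leaving the tree is C-D (17); add D.
Vertex order: F, B, H, A, G, E, C, D. The 4th vertex is A.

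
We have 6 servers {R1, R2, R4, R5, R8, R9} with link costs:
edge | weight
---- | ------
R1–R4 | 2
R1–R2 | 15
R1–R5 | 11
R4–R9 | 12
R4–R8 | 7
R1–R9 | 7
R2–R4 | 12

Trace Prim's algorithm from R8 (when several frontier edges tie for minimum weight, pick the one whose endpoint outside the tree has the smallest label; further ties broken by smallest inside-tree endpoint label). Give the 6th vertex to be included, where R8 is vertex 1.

R2

Grow the tree from R8 using Prim:
Step 1: frontier [R4–R8 7] → take R4–R8 (7); add R4.
Step 2: frontier [R1–R4 2, R2–R4 12, R4–R9 12] → take R1–R4 (2); add R1.
Step 3: frontier [R1–R9 7, R1–R5 11, R1–R2 15, R2–R4 12, R4–R9 12] → take R1–R9 (7); add R9.
Step 4: frontier [R1–R5 11, R1–R2 15, R2–R4 12] → take R1–R5 (11); add R5.
Step 5: frontier [R1–R2 15, R2–R4 12] → take R2–R4 (12); add R2.
Vertex order: R8, R4, R1, R9, R5, R2. The 6th vertex is R2.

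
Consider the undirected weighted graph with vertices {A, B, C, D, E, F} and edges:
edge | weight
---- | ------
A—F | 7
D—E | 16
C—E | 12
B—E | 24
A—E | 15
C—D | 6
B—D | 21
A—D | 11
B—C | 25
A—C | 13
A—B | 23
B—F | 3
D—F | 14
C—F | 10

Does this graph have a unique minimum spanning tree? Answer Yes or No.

Kruskal: consider edges lightest-first.
B—F (3): add. Components now {A} {B,F} {C} {D} {E}
C—D (6): add. Components now {A} {B,F} {C,D} {E}
A—F (7): add. Components now {A,B,F} {C,D} {E}
C—F (10): add. Components now {A,B,C,D,F} {E}
A—D (11): skip — A and D already connected.
C—E (12): add. Components now {A,B,C,D,E,F}
Every non-tree edge has weight strictly greater than the heaviest edge on the tree path between its endpoints, so the MST is unique.

Yes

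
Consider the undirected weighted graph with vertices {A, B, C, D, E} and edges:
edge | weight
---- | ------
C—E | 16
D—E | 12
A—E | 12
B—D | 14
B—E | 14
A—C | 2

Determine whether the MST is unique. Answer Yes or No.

Kruskal: consider edges lightest-first.
A—C (2): add — endpoints in different components.
A—E (12): add — endpoints in different components.
D—E (12): add — endpoints in different components.
B—D (14): add — endpoints in different components.
Non-tree edge B—E has weight 14, equal to the heaviest edge on its tree cycle — swapping gives another MST of the same weight. Not unique.

No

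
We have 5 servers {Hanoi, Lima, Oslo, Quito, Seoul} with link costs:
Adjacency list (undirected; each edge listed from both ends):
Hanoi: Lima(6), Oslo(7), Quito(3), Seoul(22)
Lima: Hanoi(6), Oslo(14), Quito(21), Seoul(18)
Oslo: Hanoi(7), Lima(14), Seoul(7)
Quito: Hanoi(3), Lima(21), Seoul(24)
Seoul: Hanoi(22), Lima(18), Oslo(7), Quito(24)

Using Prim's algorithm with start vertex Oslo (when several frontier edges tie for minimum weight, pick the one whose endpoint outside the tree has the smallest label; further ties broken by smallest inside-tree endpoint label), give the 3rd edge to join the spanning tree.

Hanoi-Lima

Grow the tree from Oslo using Prim:
Step 1: frontier [Hanoi—Oslo 7, Oslo—Seoul 7, Lima—Oslo 14] → take Hanoi—Oslo (7); add Hanoi.
Step 2: frontier [Hanoi—Quito 3, Hanoi—Lima 6, Hanoi—Seoul 22, Oslo—Seoul 7, Lima—Oslo 14] → take Hanoi—Quito (3); add Quito.
Step 3: frontier [Hanoi—Lima 6, Hanoi—Seoul 22, Oslo—Seoul 7, Lima—Oslo 14, Lima—Quito 21, Quito—Seoul 24] → take Hanoi—Lima (6); add Lima.
Step 4: frontier [Hanoi—Seoul 22, Lima—Seoul 18, Oslo—Seoul 7, Quito—Seoul 24] → take Oslo—Seoul (7); add Seoul.
The 3rd edge added is Hanoi—Lima.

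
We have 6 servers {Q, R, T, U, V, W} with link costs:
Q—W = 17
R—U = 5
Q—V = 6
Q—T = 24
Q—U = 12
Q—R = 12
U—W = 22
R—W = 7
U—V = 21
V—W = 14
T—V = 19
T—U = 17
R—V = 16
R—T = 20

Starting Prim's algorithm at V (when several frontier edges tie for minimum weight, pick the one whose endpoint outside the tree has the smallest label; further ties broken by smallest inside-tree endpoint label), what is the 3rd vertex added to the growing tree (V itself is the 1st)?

Grow the tree from V using Prim:
Step 1: frontier [Q—V 6, V—W 14, R—V 16, T—V 19, U—V 21] → take Q—V (6); add Q.
Step 2: frontier [Q—R 12, Q—U 12, Q—W 17, Q—T 24, V—W 14, R—V 16, T—V 19, U—V 21] → take Q—R (12); add R.
Step 3: frontier [Q—U 12, Q—W 17, Q—T 24, R—U 5, R—W 7, R—T 20, V—W 14, T—V 19, U—V 21] → take R—U (5); add U.
Step 4: frontier [Q—W 17, Q—T 24, R—W 7, R—T 20, T—U 17, U—W 22, V—W 14, T—V 19] → take R—W (7); add W.
Step 5: frontier [Q—T 24, R—T 20, T—U 17, T—V 19] → take T—U (17); add T.
Vertex order: V, Q, R, U, W, T. The 3rd vertex is R.

R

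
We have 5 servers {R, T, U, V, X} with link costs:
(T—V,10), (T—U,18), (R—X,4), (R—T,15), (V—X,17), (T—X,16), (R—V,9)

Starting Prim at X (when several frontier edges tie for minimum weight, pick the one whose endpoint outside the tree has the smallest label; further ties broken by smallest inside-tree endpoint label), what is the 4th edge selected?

T-U

Grow the tree from X using Prim:
Step 1: frontier [R—X 4, T—X 16, V—X 17] → take R—X (4); add R.
Step 2: frontier [R—V 9, R—T 15, T—X 16, V—X 17] → take R—V (9); add V.
Step 3: frontier [R—T 15, T—V 10, T—X 16] → take T—V (10); add T.
Step 4: frontier [T—U 18] → take T—U (18); add U.
The 4th edge added is T—U.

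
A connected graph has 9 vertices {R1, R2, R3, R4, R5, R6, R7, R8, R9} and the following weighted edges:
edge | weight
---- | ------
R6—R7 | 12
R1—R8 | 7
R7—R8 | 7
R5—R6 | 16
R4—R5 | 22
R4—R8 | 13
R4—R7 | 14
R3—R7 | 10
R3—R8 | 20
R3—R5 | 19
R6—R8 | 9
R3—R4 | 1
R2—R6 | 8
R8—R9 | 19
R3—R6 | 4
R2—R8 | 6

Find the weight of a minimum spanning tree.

Grow the tree from R4 using Prim:
Step 1: cheapest edge leaving the tree is R3—R4 (1); add R3.
Step 2: cheapest edge leaving the tree is R3—R6 (4); add R6.
Step 3: cheapest edge leaving the tree is R2—R6 (8); add R2.
Step 4: cheapest edge leaving the tree is R2—R8 (6); add R8.
Step 5: cheapest edge leaving the tree is R1—R8 (7); add R1.
Step 6: cheapest edge leaving the tree is R7—R8 (7); add R7.
Step 7: cheapest edge leaving the tree is R5—R6 (16); add R5.
Step 8: cheapest edge leaving the tree is R8—R9 (19); add R9.
MST edges: R3—R4, R3—R6, R2—R6, R2—R8, R1—R8, R7—R8, R5—R6, R8—R9; total weight 1+4+8+6+7+7+16+19 = 68.

68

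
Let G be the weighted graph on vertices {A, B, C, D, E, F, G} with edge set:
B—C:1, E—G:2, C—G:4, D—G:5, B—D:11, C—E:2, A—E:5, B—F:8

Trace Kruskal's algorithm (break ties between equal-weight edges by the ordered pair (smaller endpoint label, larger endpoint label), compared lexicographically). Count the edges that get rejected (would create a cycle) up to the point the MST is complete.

Sort edges by weight, then run Kruskal:
B—C (1): add. Components now {A} {B,C} {D} {E} {F} {G}
C—E (2): add. Components now {A} {B,C,E} {D} {F} {G}
E—G (2): add. Components now {A} {B,C,E,G} {D} {F}
C—G (4): skip — C and G already connected.
A—E (5): add. Components now {A,B,C,E,G} {D} {F}
D—G (5): add. Components now {A,B,C,D,E,G} {F}
B—F (8): add. Components now {A,B,C,D,E,F,G}
Edges rejected before the tree was complete: 1.

1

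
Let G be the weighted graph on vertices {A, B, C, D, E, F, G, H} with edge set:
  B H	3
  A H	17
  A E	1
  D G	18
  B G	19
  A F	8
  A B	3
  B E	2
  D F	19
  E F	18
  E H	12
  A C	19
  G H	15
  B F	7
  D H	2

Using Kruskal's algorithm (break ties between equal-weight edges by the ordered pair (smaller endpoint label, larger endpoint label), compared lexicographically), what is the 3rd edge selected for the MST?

D-H

Kruskal: consider edges lightest-first.
A E (1): add — endpoints in different components.
B E (2): add — endpoints in different components.
D H (2): add — endpoints in different components.
A B (3): skip — A and B already connected.
B H (3): add — endpoints in different components.
B F (7): add — endpoints in different components.
A F (8): skip — A and F already connected.
E H (12): skip — E and H already connected.
G H (15): add — endpoints in different components.
A H (17): skip — A and H already connected.
D G (18): skip — D and G already connected.
E F (18): skip — E and F already connected.
A C (19): add — endpoints in different components.
The 3rd edge added is D H.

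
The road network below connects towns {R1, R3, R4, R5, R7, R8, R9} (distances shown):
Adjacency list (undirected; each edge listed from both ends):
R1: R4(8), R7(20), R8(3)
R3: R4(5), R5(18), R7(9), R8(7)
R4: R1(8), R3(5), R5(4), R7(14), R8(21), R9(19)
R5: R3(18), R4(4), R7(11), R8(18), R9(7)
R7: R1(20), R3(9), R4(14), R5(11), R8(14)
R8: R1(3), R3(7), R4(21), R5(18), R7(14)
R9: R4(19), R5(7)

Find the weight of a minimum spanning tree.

35

Sort edges by weight, then run Kruskal:
R1-R8 (3): add — endpoints in different components.
R4-R5 (4): add — endpoints in different components.
R3-R4 (5): add — endpoints in different components.
R3-R8 (7): add — endpoints in different components.
R5-R9 (7): add — endpoints in different components.
R1-R4 (8): skip — R1 and R4 already connected.
R3-R7 (9): add — endpoints in different components.
MST edges: R1-R8, R4-R5, R3-R4, R3-R8, R5-R9, R3-R7; total weight 3+4+5+7+7+9 = 35.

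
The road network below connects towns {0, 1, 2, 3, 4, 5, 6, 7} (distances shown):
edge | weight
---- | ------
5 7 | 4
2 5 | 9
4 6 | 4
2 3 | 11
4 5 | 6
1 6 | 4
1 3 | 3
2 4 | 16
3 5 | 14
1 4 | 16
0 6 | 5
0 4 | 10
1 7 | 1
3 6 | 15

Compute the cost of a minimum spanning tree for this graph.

Grow the tree from 2 using Prim:
Step 1: frontier [2 5 9, 2 3 11, 2 4 16] → take 2 5 (9); add 5.
Step 2: frontier [2 3 11, 2 4 16, 5 7 4, 4 5 6, 3 5 14] → take 5 7 (4); add 7.
Step 3: frontier [2 3 11, 2 4 16, 4 5 6, 3 5 14, 1 7 1] → take 1 7 (1); add 1.
Step 4: frontier [1 3 3, 1 6 4, 1 4 16, 2 3 11, 2 4 16, 4 5 6, 3 5 14] → take 1 3 (3); add 3.
Step 5: frontier [1 6 4, 1 4 16, 2 4 16, 3 6 15, 4 5 6] → take 1 6 (4); add 6.
Step 6: frontier [1 4 16, 2 4 16, 4 5 6, 4 6 4, 0 6 5] → take 4 6 (4); add 4.
Step 7: frontier [0 4 10, 0 6 5] → take 0 6 (5); add 0.
MST edges: 2 5, 5 7, 1 7, 1 3, 1 6, 4 6, 0 6; total weight 9+4+1+3+4+4+5 = 30.

30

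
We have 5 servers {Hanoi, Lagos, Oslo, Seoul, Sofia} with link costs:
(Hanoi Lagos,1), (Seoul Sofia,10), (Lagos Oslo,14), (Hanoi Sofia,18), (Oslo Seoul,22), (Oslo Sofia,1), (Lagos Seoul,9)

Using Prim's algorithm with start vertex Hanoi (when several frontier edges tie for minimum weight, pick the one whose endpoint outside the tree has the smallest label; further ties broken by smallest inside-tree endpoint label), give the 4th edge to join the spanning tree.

Prim's algorithm from Hanoi:
Step 1: frontier [Hanoi Lagos 1, Hanoi Sofia 18] → take Hanoi Lagos (1); add Lagos.
Step 2: frontier [Hanoi Sofia 18, Lagos Seoul 9, Lagos Oslo 14] → take Lagos Seoul (9); add Seoul.
Step 3: frontier [Hanoi Sofia 18, Lagos Oslo 14, Seoul Sofia 10, Oslo Seoul 22] → take Seoul Sofia (10); add Sofia.
Step 4: frontier [Lagos Oslo 14, Oslo Seoul 22, Oslo Sofia 1] → take Oslo Sofia (1); add Oslo.
The 4th edge added is Oslo Sofia.

Oslo-Sofia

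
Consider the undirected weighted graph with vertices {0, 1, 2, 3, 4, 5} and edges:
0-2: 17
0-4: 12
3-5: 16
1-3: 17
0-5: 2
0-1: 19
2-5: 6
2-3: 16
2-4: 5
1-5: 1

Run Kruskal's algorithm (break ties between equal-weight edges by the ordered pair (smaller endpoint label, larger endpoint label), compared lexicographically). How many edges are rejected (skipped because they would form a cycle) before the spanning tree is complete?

Kruskal: consider edges lightest-first.
1-5 (1): add. Components now {0} {1,5} {2} {3} {4}
0-5 (2): add. Components now {0,1,5} {2} {3} {4}
2-4 (5): add. Components now {0,1,5} {2,4} {3}
2-5 (6): add. Components now {0,1,2,4,5} {3}
0-4 (12): skip — 0 and 4 already connected.
2-3 (16): add. Components now {0,1,2,3,4,5}
Edges rejected before the tree was complete: 1.

1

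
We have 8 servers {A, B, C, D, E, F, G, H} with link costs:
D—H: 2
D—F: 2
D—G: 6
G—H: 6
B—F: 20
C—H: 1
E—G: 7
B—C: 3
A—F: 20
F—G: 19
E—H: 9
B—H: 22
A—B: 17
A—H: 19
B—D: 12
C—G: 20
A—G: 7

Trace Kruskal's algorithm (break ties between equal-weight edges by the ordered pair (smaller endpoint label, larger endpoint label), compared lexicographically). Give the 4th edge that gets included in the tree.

Sort edges by weight, then run Kruskal:
C—H (1): add — endpoints in different components.
D—F (2): add — endpoints in different components.
D—H (2): add — endpoints in different components.
B—C (3): add — endpoints in different components.
D—G (6): add — endpoints in different components.
G—H (6): skip — G and H already connected.
A—G (7): add — endpoints in different components.
E—G (7): add — endpoints in different components.
The 4th edge added is B—C.

B-C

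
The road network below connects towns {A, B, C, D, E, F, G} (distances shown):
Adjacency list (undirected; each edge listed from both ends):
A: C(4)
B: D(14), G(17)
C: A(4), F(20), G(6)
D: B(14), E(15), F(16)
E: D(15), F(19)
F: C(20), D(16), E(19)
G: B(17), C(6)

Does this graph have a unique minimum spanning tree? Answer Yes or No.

Yes

Kruskal: consider edges lightest-first.
A C (4): add. Components now {A,C} {B} {D} {E} {F} {G}
C G (6): add. Components now {A,C,G} {B} {D} {E} {F}
B D (14): add. Components now {A,C,G} {B,D} {E} {F}
D E (15): add. Components now {A,C,G} {B,D,E} {F}
D F (16): add. Components now {A,C,G} {B,D,E,F}
B G (17): add. Components now {A,B,C,D,E,F,G}
Every non-tree edge has weight strictly greater than the heaviest edge on the tree path between its endpoints, so the MST is unique.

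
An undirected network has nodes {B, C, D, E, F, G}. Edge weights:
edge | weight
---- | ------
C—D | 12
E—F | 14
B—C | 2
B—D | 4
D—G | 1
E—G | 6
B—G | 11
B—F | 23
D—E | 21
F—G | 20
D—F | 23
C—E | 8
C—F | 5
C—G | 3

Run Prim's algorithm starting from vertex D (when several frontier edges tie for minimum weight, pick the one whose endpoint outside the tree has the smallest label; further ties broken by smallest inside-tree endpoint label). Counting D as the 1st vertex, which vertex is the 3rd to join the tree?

Grow the tree from D using Prim:
Step 1: frontier [D—G 1, B—D 4, C—D 12, D—E 21, D—F 23] → take D—G (1); add G.
Step 2: frontier [B—D 4, C—D 12, D—E 21, D—F 23, C—G 3, E—G 6, B—G 11, F—G 20] → take C—G (3); add C.
Step 3: frontier [B—C 2, C—F 5, C—E 8, B—D 4, D—E 21, D—F 23, E—G 6, B—G 11, F—G 20] → take B—C (2); add B.
Step 4: frontier [B—F 23, C—F 5, C—E 8, D—E 21, D—F 23, E—G 6, F—G 20] → take C—F (5); add F.
Step 5: frontier [C—E 8, D—E 21, E—F 14, E—G 6] → take E—G (6); add E.
Vertex order: D, G, C, B, F, E. The 3rd vertex is C.

C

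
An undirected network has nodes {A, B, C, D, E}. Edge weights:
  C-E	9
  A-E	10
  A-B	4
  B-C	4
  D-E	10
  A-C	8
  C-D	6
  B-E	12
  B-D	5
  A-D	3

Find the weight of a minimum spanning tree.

Grow the tree from E using Prim:
Step 1: cheapest edge leaving the tree is C-E (9); add C.
Step 2: cheapest edge leaving the tree is B-C (4); add B.
Step 3: cheapest edge leaving the tree is A-B (4); add A.
Step 4: cheapest edge leaving the tree is A-D (3); add D.
MST edges: C-E, B-C, A-B, A-D; total weight 9+4+4+3 = 20.

20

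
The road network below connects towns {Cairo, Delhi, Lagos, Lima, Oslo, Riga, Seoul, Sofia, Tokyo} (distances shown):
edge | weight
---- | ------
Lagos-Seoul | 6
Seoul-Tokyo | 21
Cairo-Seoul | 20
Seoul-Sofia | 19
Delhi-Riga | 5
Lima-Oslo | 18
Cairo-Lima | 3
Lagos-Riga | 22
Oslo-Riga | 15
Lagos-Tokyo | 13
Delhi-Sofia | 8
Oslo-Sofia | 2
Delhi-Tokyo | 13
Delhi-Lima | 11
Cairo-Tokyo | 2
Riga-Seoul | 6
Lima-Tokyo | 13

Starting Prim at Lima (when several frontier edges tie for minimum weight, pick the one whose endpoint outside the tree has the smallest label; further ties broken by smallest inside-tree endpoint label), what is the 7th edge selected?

Delhi-Sofia

Prim's algorithm from Lima:
Step 1: cheapest edge leaving the tree is Cairo-Lima (3); add Cairo.
Step 2: cheapest edge leaving the tree is Cairo-Tokyo (2); add Tokyo.
Step 3: cheapest edge leaving the tree is Delhi-Lima (11); add Delhi.
Step 4: cheapest edge leaving the tree is Delhi-Riga (5); add Riga.
Step 5: cheapest edge leaving the tree is Riga-Seoul (6); add Seoul.
Step 6: cheapest edge leaving the tree is Lagos-Seoul (6); add Lagos.
Step 7: cheapest edge leaving the tree is Delhi-Sofia (8); add Sofia.
Step 8: cheapest edge leaving the tree is Oslo-Sofia (2); add Oslo.
The 7th edge added is Delhi-Sofia.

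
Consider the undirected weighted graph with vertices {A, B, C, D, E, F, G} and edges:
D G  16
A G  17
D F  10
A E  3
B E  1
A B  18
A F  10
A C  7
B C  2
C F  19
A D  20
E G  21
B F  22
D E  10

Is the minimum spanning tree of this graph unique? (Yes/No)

Kruskal: consider edges lightest-first.
B E (1): add — endpoints in different components.
B C (2): add — endpoints in different components.
A E (3): add — endpoints in different components.
A C (7): skip — A and C already connected.
A F (10): add — endpoints in different components.
D E (10): add — endpoints in different components.
D F (10): skip — D and F already connected.
D G (16): add — endpoints in different components.
Non-tree edge D F has weight 10, equal to the heaviest edge on its tree cycle — swapping gives another MST of the same weight. Not unique.

No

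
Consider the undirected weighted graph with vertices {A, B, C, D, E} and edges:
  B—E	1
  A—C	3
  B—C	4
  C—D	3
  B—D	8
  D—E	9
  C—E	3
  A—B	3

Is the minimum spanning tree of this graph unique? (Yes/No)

Sort edges by weight, then run Kruskal:
B—E (1): add — endpoints in different components.
A—B (3): add — endpoints in different components.
A—C (3): add — endpoints in different components.
C—D (3): add — endpoints in different components.
Non-tree edge C—E has weight 3, equal to the heaviest edge on its tree cycle — swapping gives another MST of the same weight. Not unique.

No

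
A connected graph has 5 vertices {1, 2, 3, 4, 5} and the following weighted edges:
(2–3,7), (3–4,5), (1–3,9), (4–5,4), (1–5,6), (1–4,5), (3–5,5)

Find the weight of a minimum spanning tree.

Sort edges by weight, then run Kruskal:
4–5 (4): add — endpoints in different components.
1–4 (5): add — endpoints in different components.
3–4 (5): add — endpoints in different components.
3–5 (5): skip — 3 and 5 already connected.
1–5 (6): skip — 1 and 5 already connected.
2–3 (7): add — endpoints in different components.
MST edges: 4–5, 1–4, 3–4, 2–3; total weight 4+5+5+7 = 21.

21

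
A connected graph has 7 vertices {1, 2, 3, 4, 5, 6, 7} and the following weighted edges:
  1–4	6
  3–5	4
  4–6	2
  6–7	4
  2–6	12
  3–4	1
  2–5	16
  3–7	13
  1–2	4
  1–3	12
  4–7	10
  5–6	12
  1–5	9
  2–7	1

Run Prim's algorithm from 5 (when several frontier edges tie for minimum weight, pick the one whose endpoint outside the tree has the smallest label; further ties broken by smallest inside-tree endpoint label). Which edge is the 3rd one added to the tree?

4-6

Prim, starting at 5.
Step 1: cheapest edge leaving the tree is 3–5 (4); add 3.
Step 2: cheapest edge leaving the tree is 3–4 (1); add 4.
Step 3: cheapest edge leaving the tree is 4–6 (2); add 6.
Step 4: cheapest edge leaving the tree is 6–7 (4); add 7.
Step 5: cheapest edge leaving the tree is 2–7 (1); add 2.
Step 6: cheapest edge leaving the tree is 1–2 (4); add 1.
The 3rd edge added is 4–6.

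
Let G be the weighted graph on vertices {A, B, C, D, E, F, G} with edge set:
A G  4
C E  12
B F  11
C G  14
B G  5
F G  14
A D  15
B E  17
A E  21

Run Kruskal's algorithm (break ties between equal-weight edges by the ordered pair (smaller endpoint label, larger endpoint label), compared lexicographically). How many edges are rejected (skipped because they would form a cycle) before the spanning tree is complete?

Kruskal's algorithm — process edges by increasing weight (ties by edge label):
A G (4): add. Components now {A,G} {B} {C} {D} {E} {F}
B G (5): add. Components now {A,B,G} {C} {D} {E} {F}
B F (11): add. Components now {A,B,F,G} {C} {D} {E}
C E (12): add. Components now {A,B,F,G} {C,E} {D}
C G (14): add. Components now {A,B,C,E,F,G} {D}
F G (14): skip — F and G already connected.
A D (15): add. Components now {A,B,C,D,E,F,G}
Edges rejected before the tree was complete: 1.

1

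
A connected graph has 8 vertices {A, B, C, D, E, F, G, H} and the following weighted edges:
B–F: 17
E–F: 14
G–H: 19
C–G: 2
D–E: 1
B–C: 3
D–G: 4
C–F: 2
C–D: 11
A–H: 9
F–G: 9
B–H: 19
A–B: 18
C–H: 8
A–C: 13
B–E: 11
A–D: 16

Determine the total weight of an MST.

Prim, starting at F.
Step 1: cheapest edge leaving the tree is C–F (2); add C.
Step 2: cheapest edge leaving the tree is C–G (2); add G.
Step 3: cheapest edge leaving the tree is B–C (3); add B.
Step 4: cheapest edge leaving the tree is D–G (4); add D.
Step 5: cheapest edge leaving the tree is D–E (1); add E.
Step 6: cheapest edge leaving the tree is C–H (8); add H.
Step 7: cheapest edge leaving the tree is A–H (9); add A.
MST edges: C–F, C–G, B–C, D–G, D–E, C–H, A–H; total weight 2+2+3+4+1+8+9 = 29.

29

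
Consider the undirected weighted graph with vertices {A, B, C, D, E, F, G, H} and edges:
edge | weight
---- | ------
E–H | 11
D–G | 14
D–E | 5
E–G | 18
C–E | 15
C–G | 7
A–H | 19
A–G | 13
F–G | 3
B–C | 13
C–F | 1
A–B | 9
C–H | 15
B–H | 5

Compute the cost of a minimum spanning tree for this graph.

47

Kruskal's algorithm — process edges by increasing weight (ties by edge label):
C–F (1): add — endpoints in different components.
F–G (3): add — endpoints in different components.
B–H (5): add — endpoints in different components.
D–E (5): add — endpoints in different components.
C–G (7): skip — C and G already connected.
A–B (9): add — endpoints in different components.
E–H (11): add — endpoints in different components.
A–G (13): add — endpoints in different components.
MST edges: C–F, F–G, B–H, D–E, A–B, E–H, A–G; total weight 1+3+5+5+9+11+13 = 47.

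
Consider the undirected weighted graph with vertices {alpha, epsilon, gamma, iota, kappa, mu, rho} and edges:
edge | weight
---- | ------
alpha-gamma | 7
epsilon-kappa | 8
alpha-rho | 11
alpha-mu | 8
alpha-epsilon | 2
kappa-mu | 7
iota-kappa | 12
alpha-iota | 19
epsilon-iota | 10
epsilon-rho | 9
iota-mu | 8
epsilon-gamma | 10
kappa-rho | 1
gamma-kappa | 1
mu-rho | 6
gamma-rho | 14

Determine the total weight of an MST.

25

Prim, starting at gamma.
Step 1: cheapest edge leaving the tree is gamma-kappa (1); add kappa.
Step 2: cheapest edge leaving the tree is kappa-rho (1); add rho.
Step 3: cheapest edge leaving the tree is mu-rho (6); add mu.
Step 4: cheapest edge leaving the tree is alpha-gamma (7); add alpha.
Step 5: cheapest edge leaving the tree is alpha-epsilon (2); add epsilon.
Step 6: cheapest edge leaving the tree is iota-mu (8); add iota.
MST edges: gamma-kappa, kappa-rho, mu-rho, alpha-gamma, alpha-epsilon, iota-mu; total weight 1+1+6+7+2+8 = 25.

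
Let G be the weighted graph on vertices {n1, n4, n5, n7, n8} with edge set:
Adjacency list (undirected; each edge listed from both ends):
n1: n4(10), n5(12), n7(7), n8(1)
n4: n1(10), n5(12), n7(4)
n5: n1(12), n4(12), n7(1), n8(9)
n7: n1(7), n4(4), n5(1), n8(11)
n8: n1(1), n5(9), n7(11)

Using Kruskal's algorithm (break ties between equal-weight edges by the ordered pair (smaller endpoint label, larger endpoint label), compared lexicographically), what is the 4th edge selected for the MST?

Kruskal's algorithm — process edges by increasing weight (ties by edge label):
n1-n8 (1): add. Components now {n1,n8} {n5} {n7} {n4}
n5-n7 (1): add. Components now {n1,n8} {n5,n7} {n4}
n4-n7 (4): add. Components now {n1,n8} {n4,n5,n7}
n1-n7 (7): add. Components now {n1,n4,n5,n7,n8}
The 4th edge added is n1-n7.

n1-n7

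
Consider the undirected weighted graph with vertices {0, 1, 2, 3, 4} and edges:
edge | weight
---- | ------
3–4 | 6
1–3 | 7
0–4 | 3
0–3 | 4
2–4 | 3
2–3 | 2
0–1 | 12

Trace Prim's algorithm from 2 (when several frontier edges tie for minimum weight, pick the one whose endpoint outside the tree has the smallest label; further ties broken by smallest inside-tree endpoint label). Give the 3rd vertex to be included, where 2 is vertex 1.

4

Prim, starting at 2.
Step 1: frontier [2–3 2, 2–4 3] → take 2–3 (2); add 3.
Step 2: frontier [2–4 3, 0–3 4, 3–4 6, 1–3 7] → take 2–4 (3); add 4.
Step 3: frontier [0–3 4, 1–3 7, 0–4 3] → take 0–4 (3); add 0.
Step 4: frontier [0–1 12, 1–3 7] → take 1–3 (7); add 1.
Vertex order: 2, 3, 4, 0, 1. The 3rd vertex is 4.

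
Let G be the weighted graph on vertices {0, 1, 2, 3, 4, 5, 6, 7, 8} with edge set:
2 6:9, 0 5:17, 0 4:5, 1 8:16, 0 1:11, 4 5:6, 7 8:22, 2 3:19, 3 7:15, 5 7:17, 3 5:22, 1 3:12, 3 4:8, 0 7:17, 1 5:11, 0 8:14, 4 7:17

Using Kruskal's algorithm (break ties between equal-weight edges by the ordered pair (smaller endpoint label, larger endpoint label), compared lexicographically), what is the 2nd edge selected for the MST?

Kruskal's algorithm — process edges by increasing weight (ties by edge label):
0 4 (5): add — endpoints in different components.
4 5 (6): add — endpoints in different components.
3 4 (8): add — endpoints in different components.
2 6 (9): add — endpoints in different components.
0 1 (11): add — endpoints in different components.
1 5 (11): skip — 1 and 5 already connected.
1 3 (12): skip — 1 and 3 already connected.
0 8 (14): add — endpoints in different components.
3 7 (15): add — endpoints in different components.
1 8 (16): skip — 1 and 8 already connected.
0 5 (17): skip — 0 and 5 already connected.
0 7 (17): skip — 0 and 7 already connected.
4 7 (17): skip — 4 and 7 already connected.
5 7 (17): skip — 5 and 7 already connected.
2 3 (19): add — endpoints in different components.
The 2nd edge added is 4 5.

4-5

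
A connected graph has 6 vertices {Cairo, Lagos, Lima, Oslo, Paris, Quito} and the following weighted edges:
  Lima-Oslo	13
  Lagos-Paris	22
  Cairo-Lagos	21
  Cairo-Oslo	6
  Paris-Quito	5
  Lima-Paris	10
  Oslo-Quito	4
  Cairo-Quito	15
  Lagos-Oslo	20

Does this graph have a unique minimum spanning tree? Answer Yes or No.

Kruskal: consider edges lightest-first.
Oslo-Quito (4): add — endpoints in different components.
Paris-Quito (5): add — endpoints in different components.
Cairo-Oslo (6): add — endpoints in different components.
Lima-Paris (10): add — endpoints in different components.
Lima-Oslo (13): skip — Lima and Oslo already connected.
Cairo-Quito (15): skip — Quito and Cairo already connected.
Lagos-Oslo (20): add — endpoints in different components.
Every non-tree edge has weight strictly greater than the heaviest edge on the tree path between its endpoints, so the MST is unique.

Yes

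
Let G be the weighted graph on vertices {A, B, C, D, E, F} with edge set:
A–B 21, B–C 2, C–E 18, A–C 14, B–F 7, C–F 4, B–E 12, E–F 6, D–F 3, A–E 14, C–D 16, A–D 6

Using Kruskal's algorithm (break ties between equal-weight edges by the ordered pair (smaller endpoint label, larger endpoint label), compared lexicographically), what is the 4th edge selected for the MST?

Sort edges by weight, then run Kruskal:
B–C (2): add. Components now {A} {B,C} {D} {E} {F}
D–F (3): add. Components now {A} {B,C} {D,F} {E}
C–F (4): add. Components now {A} {B,C,D,F} {E}
A–D (6): add. Components now {A,B,C,D,F} {E}
E–F (6): add. Components now {A,B,C,D,E,F}
The 4th edge added is A–D.

A-D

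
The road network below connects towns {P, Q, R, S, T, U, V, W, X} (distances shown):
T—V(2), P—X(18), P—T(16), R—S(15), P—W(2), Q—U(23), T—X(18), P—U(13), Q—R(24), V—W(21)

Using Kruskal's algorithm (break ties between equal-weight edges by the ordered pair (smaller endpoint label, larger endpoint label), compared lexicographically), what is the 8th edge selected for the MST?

Q-R

Kruskal: consider edges lightest-first.
P—W (2): add — endpoints in different components.
T—V (2): add — endpoints in different components.
P—U (13): add — endpoints in different components.
R—S (15): add — endpoints in different components.
P—T (16): add — endpoints in different components.
P—X (18): add — endpoints in different components.
T—X (18): skip — X and T already connected.
V—W (21): skip — V and W already connected.
Q—U (23): add — endpoints in different components.
Q—R (24): add — endpoints in different components.
The 8th edge added is Q—R.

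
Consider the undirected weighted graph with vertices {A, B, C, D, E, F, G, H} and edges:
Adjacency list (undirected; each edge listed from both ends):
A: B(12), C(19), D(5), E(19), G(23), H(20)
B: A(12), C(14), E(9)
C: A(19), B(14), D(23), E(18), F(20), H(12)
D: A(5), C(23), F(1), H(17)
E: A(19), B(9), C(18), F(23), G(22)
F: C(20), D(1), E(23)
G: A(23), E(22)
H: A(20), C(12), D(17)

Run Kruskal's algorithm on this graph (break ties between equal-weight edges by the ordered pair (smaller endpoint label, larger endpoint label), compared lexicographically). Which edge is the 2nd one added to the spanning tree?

A-D

Kruskal's algorithm — process edges by increasing weight (ties by edge label):
D—F (1): add — endpoints in different components.
A—D (5): add — endpoints in different components.
B—E (9): add — endpoints in different components.
A—B (12): add — endpoints in different components.
C—H (12): add — endpoints in different components.
B—C (14): add — endpoints in different components.
D—H (17): skip — D and H already connected.
C—E (18): skip — C and E already connected.
A—C (19): skip — A and C already connected.
A—E (19): skip — A and E already connected.
A—H (20): skip — A and H already connected.
C—F (20): skip — C and F already connected.
E—G (22): add — endpoints in different components.
The 2nd edge added is A—D.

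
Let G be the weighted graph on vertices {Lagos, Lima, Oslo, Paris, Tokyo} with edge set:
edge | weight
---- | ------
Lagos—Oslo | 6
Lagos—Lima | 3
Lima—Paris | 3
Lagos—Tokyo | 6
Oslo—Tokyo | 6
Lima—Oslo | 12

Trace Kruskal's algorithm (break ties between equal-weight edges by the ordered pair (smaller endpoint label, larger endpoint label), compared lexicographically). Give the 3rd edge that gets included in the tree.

Lagos-Oslo

Kruskal: consider edges lightest-first.
Lagos—Lima (3): add — endpoints in different components.
Lima—Paris (3): add — endpoints in different components.
Lagos—Oslo (6): add — endpoints in different components.
Lagos—Tokyo (6): add — endpoints in different components.
The 3rd edge added is Lagos—Oslo.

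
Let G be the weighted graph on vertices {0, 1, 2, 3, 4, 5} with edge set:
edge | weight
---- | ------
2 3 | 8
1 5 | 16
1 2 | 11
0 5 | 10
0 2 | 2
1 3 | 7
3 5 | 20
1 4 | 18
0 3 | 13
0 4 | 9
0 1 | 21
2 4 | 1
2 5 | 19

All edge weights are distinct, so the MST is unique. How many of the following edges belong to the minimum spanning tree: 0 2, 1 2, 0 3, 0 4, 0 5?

2

Kruskal: consider edges lightest-first.
2 4 (1): add. Components now {0} {1} {2,4} {3} {5}
0 2 (2): add. Components now {0,2,4} {1} {3} {5}
1 3 (7): add. Components now {0,2,4} {1,3} {5}
2 3 (8): add. Components now {0,1,2,3,4} {5}
0 4 (9): skip — 0 and 4 already connected.
0 5 (10): add. Components now {0,1,2,3,4,5}
MST edge set: {2 4, 0 2, 1 3, 2 3, 0 5}.
Of the listed edges, {0 2, 0 5} are in the MST → 2.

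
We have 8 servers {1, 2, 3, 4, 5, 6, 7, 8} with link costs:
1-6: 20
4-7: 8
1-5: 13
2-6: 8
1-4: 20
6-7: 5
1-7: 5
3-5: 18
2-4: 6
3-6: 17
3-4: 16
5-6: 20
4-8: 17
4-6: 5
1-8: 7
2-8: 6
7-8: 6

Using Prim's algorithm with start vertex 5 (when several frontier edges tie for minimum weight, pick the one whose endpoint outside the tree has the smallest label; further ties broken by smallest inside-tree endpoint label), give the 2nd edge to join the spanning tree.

1-7

Prim's algorithm from 5:
Step 1: cheapest edge leaving the tree is 1-5 (13); add 1.
Step 2: cheapest edge leaving the tree is 1-7 (5); add 7.
Step 3: cheapest edge leaving the tree is 6-7 (5); add 6.
Step 4: cheapest edge leaving the tree is 4-6 (5); add 4.
Step 5: cheapest edge leaving the tree is 2-4 (6); add 2.
Step 6: cheapest edge leaving the tree is 2-8 (6); add 8.
Step 7: cheapest edge leaving the tree is 3-4 (16); add 3.
The 2nd edge added is 1-7.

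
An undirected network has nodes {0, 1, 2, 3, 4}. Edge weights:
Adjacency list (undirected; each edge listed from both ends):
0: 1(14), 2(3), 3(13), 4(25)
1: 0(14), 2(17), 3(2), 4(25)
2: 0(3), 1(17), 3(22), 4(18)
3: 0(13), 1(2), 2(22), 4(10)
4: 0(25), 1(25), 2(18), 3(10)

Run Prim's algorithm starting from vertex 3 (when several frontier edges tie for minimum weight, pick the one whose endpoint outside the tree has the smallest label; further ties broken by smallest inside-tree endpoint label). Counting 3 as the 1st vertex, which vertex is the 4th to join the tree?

Grow the tree from 3 using Prim:
Step 1: cheapest edge leaving the tree is 1—3 (2); add 1.
Step 2: cheapest edge leaving the tree is 3—4 (10); add 4.
Step 3: cheapest edge leaving the tree is 0—3 (13); add 0.
Step 4: cheapest edge leaving the tree is 0—2 (3); add 2.
Vertex order: 3, 1, 4, 0, 2. The 4th vertex is 0.

0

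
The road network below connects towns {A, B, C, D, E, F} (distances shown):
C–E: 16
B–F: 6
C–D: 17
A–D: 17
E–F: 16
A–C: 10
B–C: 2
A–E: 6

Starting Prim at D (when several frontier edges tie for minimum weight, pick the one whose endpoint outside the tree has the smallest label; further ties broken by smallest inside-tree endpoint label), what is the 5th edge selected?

B-F

Prim, starting at D.
Step 1: cheapest edge leaving the tree is A–D (17); add A.
Step 2: cheapest edge leaving the tree is A–E (6); add E.
Step 3: cheapest edge leaving the tree is A–C (10); add C.
Step 4: cheapest edge leaving the tree is B–C (2); add B.
Step 5: cheapest edge leaving the tree is B–F (6); add F.
The 5th edge added is B–F.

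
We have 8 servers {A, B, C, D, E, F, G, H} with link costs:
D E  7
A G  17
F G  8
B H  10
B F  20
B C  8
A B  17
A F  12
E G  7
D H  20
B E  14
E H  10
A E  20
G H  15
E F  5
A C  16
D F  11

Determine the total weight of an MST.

Prim's algorithm from H:
Step 1: cheapest edge leaving the tree is B H (10); add B.
Step 2: cheapest edge leaving the tree is B C (8); add C.
Step 3: cheapest edge leaving the tree is E H (10); add E.
Step 4: cheapest edge leaving the tree is E F (5); add F.
Step 5: cheapest edge leaving the tree is D E (7); add D.
Step 6: cheapest edge leaving the tree is E G (7); add G.
Step 7: cheapest edge leaving the tree is A F (12); add A.
MST edges: B H, B C, E H, E F, D E, E G, A F; total weight 10+8+10+5+7+7+12 = 59.

59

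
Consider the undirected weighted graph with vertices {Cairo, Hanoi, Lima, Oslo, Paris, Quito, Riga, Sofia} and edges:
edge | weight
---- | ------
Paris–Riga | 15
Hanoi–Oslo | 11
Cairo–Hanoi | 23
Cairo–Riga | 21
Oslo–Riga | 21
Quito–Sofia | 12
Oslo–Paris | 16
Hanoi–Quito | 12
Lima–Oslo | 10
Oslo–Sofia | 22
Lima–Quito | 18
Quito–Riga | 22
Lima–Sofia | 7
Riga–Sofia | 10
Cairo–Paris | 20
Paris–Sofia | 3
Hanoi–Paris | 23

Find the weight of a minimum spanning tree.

Kruskal: consider edges lightest-first.
Paris–Sofia (3): add — endpoints in different components.
Lima–Sofia (7): add — endpoints in different components.
Lima–Oslo (10): add — endpoints in different components.
Riga–Sofia (10): add — endpoints in different components.
Hanoi–Oslo (11): add — endpoints in different components.
Hanoi–Quito (12): add — endpoints in different components.
Quito–Sofia (12): skip — Quito and Sofia already connected.
Paris–Riga (15): skip — Riga and Paris already connected.
Oslo–Paris (16): skip — Oslo and Paris already connected.
Lima–Quito (18): skip — Quito and Lima already connected.
Cairo–Paris (20): add — endpoints in different components.
MST edges: Paris–Sofia, Lima–Sofia, Lima–Oslo, Riga–Sofia, Hanoi–Oslo, Hanoi–Quito, Cairo–Paris; total weight 3+7+10+10+11+12+20 = 73.

73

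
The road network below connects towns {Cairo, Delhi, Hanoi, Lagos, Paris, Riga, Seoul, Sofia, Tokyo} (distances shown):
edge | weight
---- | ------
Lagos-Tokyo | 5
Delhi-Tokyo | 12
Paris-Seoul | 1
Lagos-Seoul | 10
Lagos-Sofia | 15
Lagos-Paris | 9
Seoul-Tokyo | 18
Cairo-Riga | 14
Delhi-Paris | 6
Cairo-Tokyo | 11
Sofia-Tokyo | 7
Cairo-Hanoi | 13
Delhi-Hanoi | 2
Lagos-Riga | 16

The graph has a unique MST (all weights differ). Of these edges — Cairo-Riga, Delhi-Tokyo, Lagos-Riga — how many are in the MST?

Sort edges by weight, then run Kruskal:
Paris-Seoul (1): add — endpoints in different components.
Delhi-Hanoi (2): add — endpoints in different components.
Lagos-Tokyo (5): add — endpoints in different components.
Delhi-Paris (6): add — endpoints in different components.
Sofia-Tokyo (7): add — endpoints in different components.
Lagos-Paris (9): add — endpoints in different components.
Lagos-Seoul (10): skip — Seoul and Lagos already connected.
Cairo-Tokyo (11): add — endpoints in different components.
Delhi-Tokyo (12): skip — Tokyo and Delhi already connected.
Cairo-Hanoi (13): skip — Hanoi and Cairo already connected.
Cairo-Riga (14): add — endpoints in different components.
MST edge set: {Paris-Seoul, Delhi-Hanoi, Lagos-Tokyo, Delhi-Paris, Sofia-Tokyo, Lagos-Paris, Cairo-Tokyo, Cairo-Riga}.
Of the listed edges, {Cairo-Riga} are in the MST → 1.

1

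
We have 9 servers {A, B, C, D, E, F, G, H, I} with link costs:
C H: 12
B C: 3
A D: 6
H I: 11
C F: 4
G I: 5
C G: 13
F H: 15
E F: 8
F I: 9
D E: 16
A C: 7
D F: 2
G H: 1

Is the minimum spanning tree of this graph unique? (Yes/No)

Kruskal: consider edges lightest-first.
G H (1): add — endpoints in different components.
D F (2): add — endpoints in different components.
B C (3): add — endpoints in different components.
C F (4): add — endpoints in different components.
G I (5): add — endpoints in different components.
A D (6): add — endpoints in different components.
A C (7): skip — A and C already connected.
E F (8): add — endpoints in different components.
F I (9): add — endpoints in different components.
Every non-tree edge has weight strictly greater than the heaviest edge on the tree path between its endpoints, so the MST is unique.

Yes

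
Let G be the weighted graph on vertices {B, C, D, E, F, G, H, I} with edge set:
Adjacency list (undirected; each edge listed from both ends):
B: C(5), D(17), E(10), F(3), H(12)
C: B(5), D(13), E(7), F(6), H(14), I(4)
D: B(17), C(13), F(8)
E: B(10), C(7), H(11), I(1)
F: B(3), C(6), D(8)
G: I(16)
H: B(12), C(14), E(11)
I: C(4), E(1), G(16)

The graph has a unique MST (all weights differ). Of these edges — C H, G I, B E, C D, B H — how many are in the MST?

1

Kruskal: consider edges lightest-first.
E I (1): add — endpoints in different components.
B F (3): add — endpoints in different components.
C I (4): add — endpoints in different components.
B C (5): add — endpoints in different components.
C F (6): skip — C and F already connected.
C E (7): skip — C and E already connected.
D F (8): add — endpoints in different components.
B E (10): skip — B and E already connected.
E H (11): add — endpoints in different components.
B H (12): skip — B and H already connected.
C D (13): skip — C and D already connected.
C H (14): skip — C and H already connected.
G I (16): add — endpoints in different components.
MST edge set: {E I, B F, C I, B C, D F, E H, G I}.
Of the listed edges, {G I} are in the MST → 1.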